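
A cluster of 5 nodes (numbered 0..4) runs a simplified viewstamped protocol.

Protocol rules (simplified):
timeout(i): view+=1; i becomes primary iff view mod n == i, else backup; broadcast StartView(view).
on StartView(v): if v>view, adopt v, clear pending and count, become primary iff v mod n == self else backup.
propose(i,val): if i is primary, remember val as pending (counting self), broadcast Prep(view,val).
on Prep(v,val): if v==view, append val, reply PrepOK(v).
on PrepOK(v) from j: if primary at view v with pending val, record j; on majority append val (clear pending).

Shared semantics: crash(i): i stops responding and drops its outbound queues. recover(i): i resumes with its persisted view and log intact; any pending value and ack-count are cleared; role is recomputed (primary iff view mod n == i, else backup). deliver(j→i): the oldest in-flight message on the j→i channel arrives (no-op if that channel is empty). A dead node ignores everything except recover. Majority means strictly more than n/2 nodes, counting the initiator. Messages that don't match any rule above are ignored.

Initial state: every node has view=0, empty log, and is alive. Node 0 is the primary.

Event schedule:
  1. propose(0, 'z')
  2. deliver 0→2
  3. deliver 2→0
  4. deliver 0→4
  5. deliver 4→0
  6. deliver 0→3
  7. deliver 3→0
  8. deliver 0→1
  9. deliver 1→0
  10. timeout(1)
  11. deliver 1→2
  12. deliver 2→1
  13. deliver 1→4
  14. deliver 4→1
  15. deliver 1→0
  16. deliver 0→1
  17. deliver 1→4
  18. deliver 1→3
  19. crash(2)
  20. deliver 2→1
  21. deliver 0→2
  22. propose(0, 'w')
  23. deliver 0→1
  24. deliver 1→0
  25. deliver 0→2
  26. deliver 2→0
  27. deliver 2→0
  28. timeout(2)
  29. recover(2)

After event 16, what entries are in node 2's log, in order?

z

after 1 — propose(0,'z'): ·
after 2 — deliver 0→2: n2:back/v0/[z]
after 3 — deliver 2→0: ·
after 4 — deliver 0→4: n4:back/v0/[z]
after 5 — deliver 4→0: n0:prim/v0/[z]
after 6 — deliver 0→3: n3:back/v0/[z]
after 7 — deliver 3→0: ·
after 8 — deliver 0→1: n1:back/v0/[z]
after 9 — deliver 1→0: ·
after 10 — timeout(1): n1:prim/v1/[z]
after 11 — deliver 1→2: n2:back/v1/[z]
after 12 — deliver 2→1: ·
after 13 — deliver 1→4: n4:back/v1/[z]
after 14 — deliver 4→1: ·
after 15 — deliver 1→0: n0:back/v1/[z]
after 16 — deliver 0→1: ·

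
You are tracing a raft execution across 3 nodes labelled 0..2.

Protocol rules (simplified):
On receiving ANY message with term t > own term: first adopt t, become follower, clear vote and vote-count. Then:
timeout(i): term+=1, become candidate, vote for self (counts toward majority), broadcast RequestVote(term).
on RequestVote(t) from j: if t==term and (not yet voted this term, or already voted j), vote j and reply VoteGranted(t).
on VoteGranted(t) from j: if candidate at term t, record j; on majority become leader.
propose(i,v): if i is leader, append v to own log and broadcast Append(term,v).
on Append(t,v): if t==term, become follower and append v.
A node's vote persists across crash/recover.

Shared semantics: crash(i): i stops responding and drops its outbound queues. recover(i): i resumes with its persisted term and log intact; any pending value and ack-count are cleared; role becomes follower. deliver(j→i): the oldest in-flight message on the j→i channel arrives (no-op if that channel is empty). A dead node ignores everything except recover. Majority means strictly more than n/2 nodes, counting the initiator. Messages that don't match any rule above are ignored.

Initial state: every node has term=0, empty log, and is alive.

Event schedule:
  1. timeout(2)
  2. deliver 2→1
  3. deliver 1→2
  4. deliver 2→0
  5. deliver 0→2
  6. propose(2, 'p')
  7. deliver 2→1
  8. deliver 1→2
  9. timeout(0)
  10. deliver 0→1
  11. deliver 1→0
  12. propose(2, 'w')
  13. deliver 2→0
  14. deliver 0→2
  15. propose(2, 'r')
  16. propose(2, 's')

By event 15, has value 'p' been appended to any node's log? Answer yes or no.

1. timeout(2):  <2:cand t1 ->
2. deliver 2→1:  <1:foll t1 ->
3. deliver 1→2:  <2:lead t1 ->
4. deliver 2→0:  <0:foll t1 ->
5. deliver 0→2:  nop
6. propose(2,'p'):  <2:lead t1 p>
7. deliver 2→1:  <1:foll t1 p>
8. deliver 1→2:  nop
9. timeout(0):  <0:cand t2 ->
10. deliver 0→1:  <1:foll t2 p>
11. deliver 1→0:  <0:lead t2 ->
12. propose(2,'w'):  <2:lead t1 p,w>
13. deliver 2→0:  nop
14. deliver 0→2:  <2:foll t2 p,w>
15. propose(2,'r'):  nop

yes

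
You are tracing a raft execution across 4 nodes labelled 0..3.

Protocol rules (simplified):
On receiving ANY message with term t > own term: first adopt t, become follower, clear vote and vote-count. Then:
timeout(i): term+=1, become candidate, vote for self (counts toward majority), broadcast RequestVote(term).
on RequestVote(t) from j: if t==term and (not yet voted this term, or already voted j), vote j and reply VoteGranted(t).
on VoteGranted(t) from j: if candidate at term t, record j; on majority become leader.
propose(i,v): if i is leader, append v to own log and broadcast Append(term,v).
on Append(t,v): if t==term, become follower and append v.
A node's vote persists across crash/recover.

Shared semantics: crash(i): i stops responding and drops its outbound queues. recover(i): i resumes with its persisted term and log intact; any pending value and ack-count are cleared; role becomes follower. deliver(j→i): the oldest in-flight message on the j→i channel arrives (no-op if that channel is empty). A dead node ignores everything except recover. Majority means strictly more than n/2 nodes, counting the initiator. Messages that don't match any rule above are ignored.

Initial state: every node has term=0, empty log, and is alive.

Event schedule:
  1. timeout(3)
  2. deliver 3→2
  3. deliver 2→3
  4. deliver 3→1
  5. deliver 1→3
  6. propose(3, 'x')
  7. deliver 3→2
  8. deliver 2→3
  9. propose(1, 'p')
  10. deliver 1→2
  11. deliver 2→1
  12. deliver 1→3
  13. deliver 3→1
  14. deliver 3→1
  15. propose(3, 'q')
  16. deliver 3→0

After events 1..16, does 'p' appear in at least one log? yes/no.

no

after 1 — timeout(3): n3:cand/t1/[-]
after 2 — deliver 3→2: n2:foll/t1/[-]
after 3 — deliver 2→3: ·
after 4 — deliver 3→1: n1:foll/t1/[-]
after 5 — deliver 1→3: n3:lead/t1/[-]
after 6 — propose(3,'x'): n3:lead/t1/[x]
after 7 — deliver 3→2: n2:foll/t1/[x]
after 8 — deliver 2→3: ·
after 9 — propose(1,'p'): ·
after 10 — deliver 1→2: ·
after 11 — deliver 2→1: ·
after 12 — deliver 1→3: ·
after 13 — deliver 3→1: n1:foll/t1/[x]
after 14 — deliver 3→1: ·
after 15 — propose(3,'q'): n3:lead/t1/[x,q]
after 16 — deliver 3→0: n0:foll/t1/[-]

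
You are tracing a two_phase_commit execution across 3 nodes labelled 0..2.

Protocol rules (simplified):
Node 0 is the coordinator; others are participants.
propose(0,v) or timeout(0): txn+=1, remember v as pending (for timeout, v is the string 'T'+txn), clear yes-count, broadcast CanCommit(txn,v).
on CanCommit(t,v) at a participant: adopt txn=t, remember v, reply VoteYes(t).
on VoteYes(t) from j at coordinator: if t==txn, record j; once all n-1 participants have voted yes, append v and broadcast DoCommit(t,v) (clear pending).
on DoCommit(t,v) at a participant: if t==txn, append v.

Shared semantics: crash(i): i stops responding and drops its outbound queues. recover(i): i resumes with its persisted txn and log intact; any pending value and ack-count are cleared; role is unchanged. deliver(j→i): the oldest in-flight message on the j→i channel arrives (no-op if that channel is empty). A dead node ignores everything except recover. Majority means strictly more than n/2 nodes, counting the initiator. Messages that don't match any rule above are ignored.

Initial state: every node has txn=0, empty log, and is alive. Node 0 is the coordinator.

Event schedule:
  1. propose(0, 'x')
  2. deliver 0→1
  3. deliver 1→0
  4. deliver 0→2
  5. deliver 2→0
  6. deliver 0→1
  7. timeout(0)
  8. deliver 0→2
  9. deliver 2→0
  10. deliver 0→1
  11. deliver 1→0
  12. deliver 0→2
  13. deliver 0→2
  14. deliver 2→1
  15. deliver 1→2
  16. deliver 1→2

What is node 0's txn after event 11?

e1 propose(0,'x'): 0[coor,t=1,-]
e2 deliver 0→1: 1[part,t=1,-]
e3 deliver 1→0: ·
e4 deliver 0→2: 2[part,t=1,-]
e5 deliver 2→0: 0[coor,t=1,x]
e6 deliver 0→1: 1[part,t=1,x]
e7 timeout(0): 0[coor,t=2,x]
e8 deliver 0→2: 2[part,t=1,x]
e9 deliver 2→0: ·
e10 deliver 0→1: 1[part,t=2,x]
e11 deliver 1→0: ·

2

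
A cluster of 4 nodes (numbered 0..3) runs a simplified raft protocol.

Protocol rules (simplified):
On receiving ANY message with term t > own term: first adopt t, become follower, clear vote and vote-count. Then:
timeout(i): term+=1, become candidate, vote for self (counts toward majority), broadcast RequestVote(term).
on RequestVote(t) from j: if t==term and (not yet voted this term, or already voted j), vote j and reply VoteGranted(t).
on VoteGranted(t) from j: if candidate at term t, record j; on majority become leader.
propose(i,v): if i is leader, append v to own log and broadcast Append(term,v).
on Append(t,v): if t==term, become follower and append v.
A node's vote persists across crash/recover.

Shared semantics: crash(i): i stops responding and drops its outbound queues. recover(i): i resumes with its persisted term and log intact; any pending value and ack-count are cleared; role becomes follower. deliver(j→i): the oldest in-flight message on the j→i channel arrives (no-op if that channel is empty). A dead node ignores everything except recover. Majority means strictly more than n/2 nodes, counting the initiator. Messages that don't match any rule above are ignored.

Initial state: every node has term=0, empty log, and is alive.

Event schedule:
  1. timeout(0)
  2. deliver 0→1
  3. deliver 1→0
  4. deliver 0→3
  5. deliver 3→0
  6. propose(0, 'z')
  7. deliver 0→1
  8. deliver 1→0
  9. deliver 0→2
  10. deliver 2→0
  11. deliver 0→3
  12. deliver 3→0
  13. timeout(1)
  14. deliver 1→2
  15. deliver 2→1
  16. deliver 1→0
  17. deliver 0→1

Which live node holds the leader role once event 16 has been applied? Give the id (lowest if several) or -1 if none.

[1] timeout(0) → N0(cand t1 [-])
[2] deliver 0→1 → N1(foll t1 [-])
[3] deliver 1→0 → ∅
[4] deliver 0→3 → N3(foll t1 [-])
[5] deliver 3→0 → N0(lead t1 [-])
[6] propose(0,'z') → N0(lead t1 [z])
[7] deliver 0→1 → N1(foll t1 [z])
[8] deliver 1→0 → ∅
[9] deliver 0→2 → N2(foll t1 [-])
[10] deliver 2→0 → ∅
[11] deliver 0→3 → N3(foll t1 [z])
[12] deliver 3→0 → ∅
[13] timeout(1) → N1(cand t2 [z])
[14] deliver 1→2 → N2(foll t2 [-])
[15] deliver 2→1 → ∅
[16] deliver 1→0 → N0(foll t2 [z])

-1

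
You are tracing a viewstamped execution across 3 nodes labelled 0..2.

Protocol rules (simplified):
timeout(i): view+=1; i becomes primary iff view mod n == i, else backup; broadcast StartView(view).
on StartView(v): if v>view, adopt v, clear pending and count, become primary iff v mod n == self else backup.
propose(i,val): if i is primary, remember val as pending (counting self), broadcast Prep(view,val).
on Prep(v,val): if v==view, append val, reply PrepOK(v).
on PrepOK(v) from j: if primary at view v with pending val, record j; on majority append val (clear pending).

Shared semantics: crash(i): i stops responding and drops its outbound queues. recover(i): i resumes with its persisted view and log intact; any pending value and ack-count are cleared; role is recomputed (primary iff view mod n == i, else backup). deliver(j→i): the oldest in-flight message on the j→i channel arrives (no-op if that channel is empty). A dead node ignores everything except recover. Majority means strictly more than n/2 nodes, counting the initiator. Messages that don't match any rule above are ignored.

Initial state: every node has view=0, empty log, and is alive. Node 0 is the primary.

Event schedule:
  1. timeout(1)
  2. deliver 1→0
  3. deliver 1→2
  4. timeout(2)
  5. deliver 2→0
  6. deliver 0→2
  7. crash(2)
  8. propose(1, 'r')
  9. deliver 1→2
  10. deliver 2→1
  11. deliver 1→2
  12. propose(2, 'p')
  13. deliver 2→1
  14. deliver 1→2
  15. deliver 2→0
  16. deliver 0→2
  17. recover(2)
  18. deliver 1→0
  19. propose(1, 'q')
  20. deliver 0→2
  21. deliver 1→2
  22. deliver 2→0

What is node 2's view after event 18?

2

e1 timeout(1): 1[prim,v=1,-]
e2 deliver 1→0: 0[back,v=1,-]
e3 deliver 1→2: 2[back,v=1,-]
e4 timeout(2): 2[prim,v=2,-]
e5 deliver 2→0: 0[back,v=2,-]
e6 deliver 0→2: ·
e7 crash(2): 2[✗prim,v=2,-]
e8 propose(1,'r'): ·
e9 deliver 1→2: ·
e10 deliver 2→1: ·
e11 deliver 1→2: ·
e12 propose(2,'p'): ·
e13 deliver 2→1: ·
e14 deliver 1→2: ·
e15 deliver 2→0: ·
e16 deliver 0→2: ·
e17 recover(2): 2[prim,v=2,-]
e18 deliver 1→0: ·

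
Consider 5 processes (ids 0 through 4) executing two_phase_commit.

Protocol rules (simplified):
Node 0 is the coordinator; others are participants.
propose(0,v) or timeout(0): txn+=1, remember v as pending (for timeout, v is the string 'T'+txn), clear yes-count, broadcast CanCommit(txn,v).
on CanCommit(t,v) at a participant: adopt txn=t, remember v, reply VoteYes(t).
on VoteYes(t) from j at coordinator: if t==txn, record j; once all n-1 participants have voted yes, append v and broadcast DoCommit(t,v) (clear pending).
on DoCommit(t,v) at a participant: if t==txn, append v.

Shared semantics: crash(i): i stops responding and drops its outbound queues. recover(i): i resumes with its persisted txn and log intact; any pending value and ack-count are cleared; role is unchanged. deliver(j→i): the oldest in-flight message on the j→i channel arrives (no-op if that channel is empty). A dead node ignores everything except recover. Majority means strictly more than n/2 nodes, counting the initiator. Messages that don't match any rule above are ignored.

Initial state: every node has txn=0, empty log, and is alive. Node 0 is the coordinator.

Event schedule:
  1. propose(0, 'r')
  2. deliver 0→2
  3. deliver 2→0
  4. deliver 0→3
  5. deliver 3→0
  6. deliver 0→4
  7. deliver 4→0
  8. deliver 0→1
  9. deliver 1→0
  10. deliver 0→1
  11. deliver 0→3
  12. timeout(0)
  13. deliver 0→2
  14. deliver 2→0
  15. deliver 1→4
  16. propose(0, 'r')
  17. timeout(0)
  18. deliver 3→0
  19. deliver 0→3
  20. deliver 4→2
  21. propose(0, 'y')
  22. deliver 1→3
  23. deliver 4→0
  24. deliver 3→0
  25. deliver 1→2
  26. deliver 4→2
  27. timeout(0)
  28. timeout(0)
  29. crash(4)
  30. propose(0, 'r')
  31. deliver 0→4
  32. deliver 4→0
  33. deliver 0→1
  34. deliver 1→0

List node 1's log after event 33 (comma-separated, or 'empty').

r

[1] propose(0,'r') → N0(coor t1 [-])
[2] deliver 0→2 → N2(part t1 [-])
[3] deliver 2→0 → ∅
[4] deliver 0→3 → N3(part t1 [-])
[5] deliver 3→0 → ∅
[6] deliver 0→4 → N4(part t1 [-])
[7] deliver 4→0 → ∅
[8] deliver 0→1 → N1(part t1 [-])
[9] deliver 1→0 → N0(coor t1 [r])
[10] deliver 0→1 → N1(part t1 [r])
[11] deliver 0→3 → N3(part t1 [r])
[12] timeout(0) → N0(coor t2 [r])
[13] deliver 0→2 → N2(part t1 [r])
[14] deliver 2→0 → ∅
[15] deliver 1→4 → ∅
[16] propose(0,'r') → N0(coor t3 [r])
[17] timeout(0) → N0(coor t4 [r])
[18] deliver 3→0 → ∅
[19] deliver 0→3 → N3(part t2 [r])
[20] deliver 4→2 → ∅
[21] propose(0,'y') → N0(coor t5 [r])
[22] deliver 1→3 → ∅
[23] deliver 4→0 → ∅
[24] deliver 3→0 → ∅
[25] deliver 1→2 → ∅
[26] deliver 4→2 → ∅
[27] timeout(0) → N0(coor t6 [r])
[28] timeout(0) → N0(coor t7 [r])
[29] crash(4) → N4(✗part t1 [-])
[30] propose(0,'r') → N0(coor t8 [r])
[31] deliver 0→4 → ∅
[32] deliver 4→0 → ∅
[33] deliver 0→1 → N1(part t2 [r])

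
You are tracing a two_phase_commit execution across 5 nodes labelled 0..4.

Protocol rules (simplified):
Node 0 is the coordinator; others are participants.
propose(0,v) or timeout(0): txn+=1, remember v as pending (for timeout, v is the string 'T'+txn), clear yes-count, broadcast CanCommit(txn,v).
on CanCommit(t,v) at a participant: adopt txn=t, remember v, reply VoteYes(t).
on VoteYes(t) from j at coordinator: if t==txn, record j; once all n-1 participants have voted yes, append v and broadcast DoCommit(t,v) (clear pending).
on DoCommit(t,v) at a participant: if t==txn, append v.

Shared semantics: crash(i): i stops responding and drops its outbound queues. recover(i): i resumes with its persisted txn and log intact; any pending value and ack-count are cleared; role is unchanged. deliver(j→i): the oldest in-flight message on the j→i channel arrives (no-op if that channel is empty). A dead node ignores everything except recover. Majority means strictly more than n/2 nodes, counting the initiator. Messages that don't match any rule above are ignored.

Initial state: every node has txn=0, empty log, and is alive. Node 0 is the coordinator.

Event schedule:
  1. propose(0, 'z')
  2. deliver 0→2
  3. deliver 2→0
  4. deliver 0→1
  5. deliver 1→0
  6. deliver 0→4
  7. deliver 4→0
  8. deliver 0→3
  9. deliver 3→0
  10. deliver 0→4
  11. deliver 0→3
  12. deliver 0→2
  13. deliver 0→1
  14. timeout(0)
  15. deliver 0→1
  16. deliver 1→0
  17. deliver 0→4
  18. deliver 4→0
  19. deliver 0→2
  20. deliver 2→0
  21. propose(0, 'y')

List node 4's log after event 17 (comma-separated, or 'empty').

z

e1 propose(0,'z'): 0[coor,t=1,-]
e2 deliver 0→2: 2[part,t=1,-]
e3 deliver 2→0: ·
e4 deliver 0→1: 1[part,t=1,-]
e5 deliver 1→0: ·
e6 deliver 0→4: 4[part,t=1,-]
e7 deliver 4→0: ·
e8 deliver 0→3: 3[part,t=1,-]
e9 deliver 3→0: 0[coor,t=1,z]
e10 deliver 0→4: 4[part,t=1,z]
e11 deliver 0→3: 3[part,t=1,z]
e12 deliver 0→2: 2[part,t=1,z]
e13 deliver 0→1: 1[part,t=1,z]
e14 timeout(0): 0[coor,t=2,z]
e15 deliver 0→1: 1[part,t=2,z]
e16 deliver 1→0: ·
e17 deliver 0→4: 4[part,t=2,z]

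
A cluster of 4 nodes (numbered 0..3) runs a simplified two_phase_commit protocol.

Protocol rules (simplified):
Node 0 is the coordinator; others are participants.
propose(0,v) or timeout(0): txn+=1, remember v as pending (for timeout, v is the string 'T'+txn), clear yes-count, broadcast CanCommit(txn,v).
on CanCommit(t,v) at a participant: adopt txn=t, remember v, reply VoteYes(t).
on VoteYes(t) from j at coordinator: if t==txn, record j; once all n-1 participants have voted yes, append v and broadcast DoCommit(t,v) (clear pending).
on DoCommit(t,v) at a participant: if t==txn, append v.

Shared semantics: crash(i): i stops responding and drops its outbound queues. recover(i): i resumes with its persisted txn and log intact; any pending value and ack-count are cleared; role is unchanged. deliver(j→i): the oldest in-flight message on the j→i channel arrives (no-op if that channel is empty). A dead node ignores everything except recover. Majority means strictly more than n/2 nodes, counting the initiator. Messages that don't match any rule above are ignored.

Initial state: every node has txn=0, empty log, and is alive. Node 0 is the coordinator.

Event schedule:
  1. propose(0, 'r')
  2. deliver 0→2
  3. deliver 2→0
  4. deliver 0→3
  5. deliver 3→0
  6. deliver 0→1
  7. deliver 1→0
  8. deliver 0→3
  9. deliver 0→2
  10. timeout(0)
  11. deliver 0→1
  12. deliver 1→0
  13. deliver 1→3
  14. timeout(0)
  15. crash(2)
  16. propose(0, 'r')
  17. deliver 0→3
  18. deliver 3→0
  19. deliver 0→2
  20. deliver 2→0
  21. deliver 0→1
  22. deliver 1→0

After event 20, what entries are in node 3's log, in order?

r

e1 propose(0,'r'): 0[coor,t=1,-]
e2 deliver 0→2: 2[part,t=1,-]
e3 deliver 2→0: ·
e4 deliver 0→3: 3[part,t=1,-]
e5 deliver 3→0: ·
e6 deliver 0→1: 1[part,t=1,-]
e7 deliver 1→0: 0[coor,t=1,r]
e8 deliver 0→3: 3[part,t=1,r]
e9 deliver 0→2: 2[part,t=1,r]
e10 timeout(0): 0[coor,t=2,r]
e11 deliver 0→1: 1[part,t=1,r]
e12 deliver 1→0: ·
e13 deliver 1→3: ·
e14 timeout(0): 0[coor,t=3,r]
e15 crash(2): 2[✗part,t=1,r]
e16 propose(0,'r'): 0[coor,t=4,r]
e17 deliver 0→3: 3[part,t=2,r]
e18 deliver 3→0: ·
e19 deliver 0→2: ·
e20 deliver 2→0: ·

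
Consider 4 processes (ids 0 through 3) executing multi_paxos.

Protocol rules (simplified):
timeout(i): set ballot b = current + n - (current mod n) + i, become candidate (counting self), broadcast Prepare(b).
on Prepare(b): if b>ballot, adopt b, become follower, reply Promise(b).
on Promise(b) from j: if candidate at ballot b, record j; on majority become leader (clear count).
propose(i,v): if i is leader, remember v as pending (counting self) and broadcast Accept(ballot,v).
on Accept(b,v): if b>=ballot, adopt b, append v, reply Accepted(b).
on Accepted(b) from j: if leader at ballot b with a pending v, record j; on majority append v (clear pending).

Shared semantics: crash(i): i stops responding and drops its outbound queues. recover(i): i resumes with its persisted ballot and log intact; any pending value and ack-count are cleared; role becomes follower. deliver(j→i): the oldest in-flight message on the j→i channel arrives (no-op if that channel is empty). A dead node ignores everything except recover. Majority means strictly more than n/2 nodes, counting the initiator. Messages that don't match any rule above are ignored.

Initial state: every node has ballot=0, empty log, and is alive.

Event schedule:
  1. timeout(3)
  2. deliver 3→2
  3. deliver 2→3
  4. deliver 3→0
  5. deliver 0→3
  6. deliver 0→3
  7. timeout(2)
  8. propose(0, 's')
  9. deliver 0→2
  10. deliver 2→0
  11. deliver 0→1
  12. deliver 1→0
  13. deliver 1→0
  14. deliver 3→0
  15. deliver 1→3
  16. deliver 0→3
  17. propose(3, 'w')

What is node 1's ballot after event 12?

0

after 1 — timeout(3): n3:cand/b7/[-]
after 2 — deliver 3→2: n2:foll/b7/[-]
after 3 — deliver 2→3: ·
after 4 — deliver 3→0: n0:foll/b7/[-]
after 5 — deliver 0→3: n3:lead/b7/[-]
after 6 — deliver 0→3: ·
after 7 — timeout(2): n2:cand/b10/[-]
after 8 — propose(0,'s'): ·
after 9 — deliver 0→2: ·
after 10 — deliver 2→0: n0:foll/b10/[-]
after 11 — deliver 0→1: ·
after 12 — deliver 1→0: ·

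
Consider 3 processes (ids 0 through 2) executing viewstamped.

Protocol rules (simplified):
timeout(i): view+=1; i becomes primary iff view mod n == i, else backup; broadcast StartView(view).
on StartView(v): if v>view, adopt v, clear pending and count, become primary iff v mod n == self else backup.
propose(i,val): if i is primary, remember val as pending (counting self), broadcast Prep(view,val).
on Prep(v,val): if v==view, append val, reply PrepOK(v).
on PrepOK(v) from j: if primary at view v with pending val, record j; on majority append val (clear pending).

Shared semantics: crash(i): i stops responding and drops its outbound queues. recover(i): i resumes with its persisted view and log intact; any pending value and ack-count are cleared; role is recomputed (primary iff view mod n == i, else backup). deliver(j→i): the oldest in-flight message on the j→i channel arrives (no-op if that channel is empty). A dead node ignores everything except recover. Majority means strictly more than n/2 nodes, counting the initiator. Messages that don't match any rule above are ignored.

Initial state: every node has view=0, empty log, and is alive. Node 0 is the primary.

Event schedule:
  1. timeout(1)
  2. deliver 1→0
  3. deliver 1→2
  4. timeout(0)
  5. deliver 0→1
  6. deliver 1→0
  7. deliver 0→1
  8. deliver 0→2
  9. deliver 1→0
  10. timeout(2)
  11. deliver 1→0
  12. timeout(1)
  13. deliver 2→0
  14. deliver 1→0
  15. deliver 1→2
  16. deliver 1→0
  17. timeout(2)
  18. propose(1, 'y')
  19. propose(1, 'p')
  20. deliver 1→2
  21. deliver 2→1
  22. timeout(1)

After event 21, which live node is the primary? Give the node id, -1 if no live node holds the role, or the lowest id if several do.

0

1. timeout(1):  <1:prim v1 ->
2. deliver 1→0:  <0:back v1 ->
3. deliver 1→2:  <2:back v1 ->
4. timeout(0):  <0:back v2 ->
5. deliver 0→1:  <1:back v2 ->
6. deliver 1→0:  nop
7. deliver 0→1:  nop
8. deliver 0→2:  <2:prim v2 ->
9. deliver 1→0:  nop
10. timeout(2):  <2:back v3 ->
11. deliver 1→0:  nop
12. timeout(1):  <1:back v3 ->
13. deliver 2→0:  <0:prim v3 ->
14. deliver 1→0:  nop
15. deliver 1→2:  nop
16. deliver 1→0:  nop
17. timeout(2):  <2:back v4 ->
18. propose(1,'y'):  nop
19. propose(1,'p'):  nop
20. deliver 1→2:  nop
21. deliver 2→1:  nop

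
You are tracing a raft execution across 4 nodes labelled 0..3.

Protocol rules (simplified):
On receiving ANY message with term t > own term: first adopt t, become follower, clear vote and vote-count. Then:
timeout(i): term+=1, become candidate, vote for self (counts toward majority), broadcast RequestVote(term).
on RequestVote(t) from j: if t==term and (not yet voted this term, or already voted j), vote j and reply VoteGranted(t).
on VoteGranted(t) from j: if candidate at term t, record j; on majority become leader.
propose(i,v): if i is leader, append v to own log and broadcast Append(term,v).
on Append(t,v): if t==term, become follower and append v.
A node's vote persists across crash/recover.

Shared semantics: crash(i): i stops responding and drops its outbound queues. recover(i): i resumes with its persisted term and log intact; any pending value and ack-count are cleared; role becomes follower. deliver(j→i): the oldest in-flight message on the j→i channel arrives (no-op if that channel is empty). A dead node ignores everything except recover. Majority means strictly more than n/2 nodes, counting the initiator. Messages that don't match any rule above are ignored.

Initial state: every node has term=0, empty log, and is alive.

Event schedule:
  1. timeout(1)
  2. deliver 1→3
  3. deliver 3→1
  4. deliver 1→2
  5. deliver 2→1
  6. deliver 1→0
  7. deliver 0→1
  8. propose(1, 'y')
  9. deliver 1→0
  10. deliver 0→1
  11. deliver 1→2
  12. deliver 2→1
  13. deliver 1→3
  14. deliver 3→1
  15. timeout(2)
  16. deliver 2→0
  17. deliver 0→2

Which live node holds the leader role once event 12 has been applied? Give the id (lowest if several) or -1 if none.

after 1 — timeout(1): n1:cand/t1/[-]
after 2 — deliver 1→3: n3:foll/t1/[-]
after 3 — deliver 3→1: ·
after 4 — deliver 1→2: n2:foll/t1/[-]
after 5 — deliver 2→1: n1:lead/t1/[-]
after 6 — deliver 1→0: n0:foll/t1/[-]
after 7 — deliver 0→1: ·
after 8 — propose(1,'y'): n1:lead/t1/[y]
after 9 — deliver 1→0: n0:foll/t1/[y]
after 10 — deliver 0→1: ·
after 11 — deliver 1→2: n2:foll/t1/[y]
after 12 — deliver 2→1: ·

1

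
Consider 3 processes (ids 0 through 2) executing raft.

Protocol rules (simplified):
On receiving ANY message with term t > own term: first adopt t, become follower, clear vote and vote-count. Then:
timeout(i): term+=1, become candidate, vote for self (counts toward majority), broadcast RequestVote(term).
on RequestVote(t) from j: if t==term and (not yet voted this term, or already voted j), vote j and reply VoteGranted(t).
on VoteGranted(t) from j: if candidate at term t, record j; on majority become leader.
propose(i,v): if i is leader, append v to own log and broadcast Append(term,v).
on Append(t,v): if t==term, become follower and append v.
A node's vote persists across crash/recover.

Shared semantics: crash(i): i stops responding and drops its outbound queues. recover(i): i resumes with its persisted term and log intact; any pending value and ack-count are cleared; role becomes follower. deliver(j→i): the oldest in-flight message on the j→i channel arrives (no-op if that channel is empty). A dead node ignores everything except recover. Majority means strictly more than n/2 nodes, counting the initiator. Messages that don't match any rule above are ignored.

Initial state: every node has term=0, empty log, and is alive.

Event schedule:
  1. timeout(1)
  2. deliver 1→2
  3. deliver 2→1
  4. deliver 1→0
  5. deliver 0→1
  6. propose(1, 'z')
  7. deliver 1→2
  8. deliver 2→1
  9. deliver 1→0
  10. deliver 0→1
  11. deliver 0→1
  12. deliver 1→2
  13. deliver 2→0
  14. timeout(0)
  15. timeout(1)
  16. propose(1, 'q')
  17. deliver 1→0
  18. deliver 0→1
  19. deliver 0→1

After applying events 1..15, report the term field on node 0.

2

[1] timeout(1) → N1(cand t1 [-])
[2] deliver 1→2 → N2(foll t1 [-])
[3] deliver 2→1 → N1(lead t1 [-])
[4] deliver 1→0 → N0(foll t1 [-])
[5] deliver 0→1 → ∅
[6] propose(1,'z') → N1(lead t1 [z])
[7] deliver 1→2 → N2(foll t1 [z])
[8] deliver 2→1 → ∅
[9] deliver 1→0 → N0(foll t1 [z])
[10] deliver 0→1 → ∅
[11] deliver 0→1 → ∅
[12] deliver 1→2 → ∅
[13] deliver 2→0 → ∅
[14] timeout(0) → N0(cand t2 [z])
[15] timeout(1) → N1(cand t2 [z])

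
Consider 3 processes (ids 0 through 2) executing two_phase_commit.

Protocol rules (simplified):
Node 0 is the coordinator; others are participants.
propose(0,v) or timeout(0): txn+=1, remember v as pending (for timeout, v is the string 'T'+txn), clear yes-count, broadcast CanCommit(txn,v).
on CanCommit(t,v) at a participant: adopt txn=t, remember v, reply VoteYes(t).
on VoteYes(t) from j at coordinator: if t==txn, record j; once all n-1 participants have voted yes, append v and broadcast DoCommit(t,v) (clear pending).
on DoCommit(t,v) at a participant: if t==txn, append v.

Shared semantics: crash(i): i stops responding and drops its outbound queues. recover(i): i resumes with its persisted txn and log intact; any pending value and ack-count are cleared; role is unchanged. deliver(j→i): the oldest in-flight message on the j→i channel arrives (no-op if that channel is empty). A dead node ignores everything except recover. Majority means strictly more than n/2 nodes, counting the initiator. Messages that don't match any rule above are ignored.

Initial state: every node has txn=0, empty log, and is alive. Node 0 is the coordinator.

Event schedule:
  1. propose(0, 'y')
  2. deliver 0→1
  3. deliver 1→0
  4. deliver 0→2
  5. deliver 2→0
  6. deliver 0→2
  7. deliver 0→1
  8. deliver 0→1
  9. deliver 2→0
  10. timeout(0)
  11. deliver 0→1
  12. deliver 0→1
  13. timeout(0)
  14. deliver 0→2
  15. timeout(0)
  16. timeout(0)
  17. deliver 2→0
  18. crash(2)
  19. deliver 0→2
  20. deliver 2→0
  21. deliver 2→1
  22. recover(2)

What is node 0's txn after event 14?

[1] propose(0,'y') → N0(coor t1 [-])
[2] deliver 0→1 → N1(part t1 [-])
[3] deliver 1→0 → ∅
[4] deliver 0→2 → N2(part t1 [-])
[5] deliver 2→0 → N0(coor t1 [y])
[6] deliver 0→2 → N2(part t1 [y])
[7] deliver 0→1 → N1(part t1 [y])
[8] deliver 0→1 → ∅
[9] deliver 2→0 → ∅
[10] timeout(0) → N0(coor t2 [y])
[11] deliver 0→1 → N1(part t2 [y])
[12] deliver 0→1 → ∅
[13] timeout(0) → N0(coor t3 [y])
[14] deliver 0→2 → N2(part t2 [y])

3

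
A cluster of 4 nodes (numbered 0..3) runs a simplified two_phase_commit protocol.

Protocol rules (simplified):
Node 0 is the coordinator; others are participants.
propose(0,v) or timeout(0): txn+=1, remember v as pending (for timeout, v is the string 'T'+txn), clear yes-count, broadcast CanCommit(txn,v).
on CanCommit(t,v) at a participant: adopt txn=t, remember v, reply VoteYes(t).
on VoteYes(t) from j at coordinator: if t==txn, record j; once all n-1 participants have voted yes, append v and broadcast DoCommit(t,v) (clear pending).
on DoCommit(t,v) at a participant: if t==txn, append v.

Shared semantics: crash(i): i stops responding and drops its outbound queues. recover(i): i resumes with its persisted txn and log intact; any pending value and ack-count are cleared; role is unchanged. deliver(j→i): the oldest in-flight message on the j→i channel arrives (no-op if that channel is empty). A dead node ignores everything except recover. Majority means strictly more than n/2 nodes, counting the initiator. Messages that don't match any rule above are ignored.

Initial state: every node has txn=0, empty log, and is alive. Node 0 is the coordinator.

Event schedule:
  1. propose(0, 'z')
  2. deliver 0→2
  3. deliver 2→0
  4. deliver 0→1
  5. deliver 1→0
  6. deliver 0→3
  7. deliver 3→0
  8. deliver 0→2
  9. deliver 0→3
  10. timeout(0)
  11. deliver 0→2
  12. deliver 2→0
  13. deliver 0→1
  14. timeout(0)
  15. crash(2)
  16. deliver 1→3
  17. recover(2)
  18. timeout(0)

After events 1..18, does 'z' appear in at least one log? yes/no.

yes

e1 propose(0,'z'): 0[coor,t=1,-]
e2 deliver 0→2: 2[part,t=1,-]
e3 deliver 2→0: ·
e4 deliver 0→1: 1[part,t=1,-]
e5 deliver 1→0: ·
e6 deliver 0→3: 3[part,t=1,-]
e7 deliver 3→0: 0[coor,t=1,z]
e8 deliver 0→2: 2[part,t=1,z]
e9 deliver 0→3: 3[part,t=1,z]
e10 timeout(0): 0[coor,t=2,z]
e11 deliver 0→2: 2[part,t=2,z]
e12 deliver 2→0: ·
e13 deliver 0→1: 1[part,t=1,z]
e14 timeout(0): 0[coor,t=3,z]
e15 crash(2): 2[✗part,t=2,z]
e16 deliver 1→3: ·
e17 recover(2): 2[part,t=2,z]
e18 timeout(0): 0[coor,t=4,z]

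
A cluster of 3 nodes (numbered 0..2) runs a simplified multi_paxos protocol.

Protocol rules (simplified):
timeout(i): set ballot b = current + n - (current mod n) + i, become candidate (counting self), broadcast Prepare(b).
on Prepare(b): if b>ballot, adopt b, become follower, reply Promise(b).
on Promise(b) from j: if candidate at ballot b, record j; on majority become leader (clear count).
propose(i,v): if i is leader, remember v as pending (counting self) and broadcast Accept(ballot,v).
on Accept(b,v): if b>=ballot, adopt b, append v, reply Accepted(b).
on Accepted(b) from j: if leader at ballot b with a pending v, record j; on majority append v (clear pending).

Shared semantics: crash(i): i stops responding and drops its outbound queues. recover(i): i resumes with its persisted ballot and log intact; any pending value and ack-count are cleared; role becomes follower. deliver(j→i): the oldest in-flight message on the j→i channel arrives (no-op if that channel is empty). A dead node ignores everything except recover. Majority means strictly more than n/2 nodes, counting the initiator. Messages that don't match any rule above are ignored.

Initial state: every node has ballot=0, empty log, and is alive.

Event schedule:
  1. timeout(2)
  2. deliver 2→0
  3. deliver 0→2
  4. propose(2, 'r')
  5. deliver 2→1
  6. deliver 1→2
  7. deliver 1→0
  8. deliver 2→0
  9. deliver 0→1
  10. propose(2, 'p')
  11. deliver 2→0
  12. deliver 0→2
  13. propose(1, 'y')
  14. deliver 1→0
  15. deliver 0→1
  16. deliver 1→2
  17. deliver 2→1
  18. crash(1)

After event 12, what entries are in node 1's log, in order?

empty

[1] timeout(2) → N2(cand b5 [-])
[2] deliver 2→0 → N0(foll b5 [-])
[3] deliver 0→2 → N2(lead b5 [-])
[4] propose(2,'r') → ∅
[5] deliver 2→1 → N1(foll b5 [-])
[6] deliver 1→2 → ∅
[7] deliver 1→0 → ∅
[8] deliver 2→0 → N0(foll b5 [r])
[9] deliver 0→1 → ∅
[10] propose(2,'p') → ∅
[11] deliver 2→0 → N0(foll b5 [r,p])
[12] deliver 0→2 → N2(lead b5 [p])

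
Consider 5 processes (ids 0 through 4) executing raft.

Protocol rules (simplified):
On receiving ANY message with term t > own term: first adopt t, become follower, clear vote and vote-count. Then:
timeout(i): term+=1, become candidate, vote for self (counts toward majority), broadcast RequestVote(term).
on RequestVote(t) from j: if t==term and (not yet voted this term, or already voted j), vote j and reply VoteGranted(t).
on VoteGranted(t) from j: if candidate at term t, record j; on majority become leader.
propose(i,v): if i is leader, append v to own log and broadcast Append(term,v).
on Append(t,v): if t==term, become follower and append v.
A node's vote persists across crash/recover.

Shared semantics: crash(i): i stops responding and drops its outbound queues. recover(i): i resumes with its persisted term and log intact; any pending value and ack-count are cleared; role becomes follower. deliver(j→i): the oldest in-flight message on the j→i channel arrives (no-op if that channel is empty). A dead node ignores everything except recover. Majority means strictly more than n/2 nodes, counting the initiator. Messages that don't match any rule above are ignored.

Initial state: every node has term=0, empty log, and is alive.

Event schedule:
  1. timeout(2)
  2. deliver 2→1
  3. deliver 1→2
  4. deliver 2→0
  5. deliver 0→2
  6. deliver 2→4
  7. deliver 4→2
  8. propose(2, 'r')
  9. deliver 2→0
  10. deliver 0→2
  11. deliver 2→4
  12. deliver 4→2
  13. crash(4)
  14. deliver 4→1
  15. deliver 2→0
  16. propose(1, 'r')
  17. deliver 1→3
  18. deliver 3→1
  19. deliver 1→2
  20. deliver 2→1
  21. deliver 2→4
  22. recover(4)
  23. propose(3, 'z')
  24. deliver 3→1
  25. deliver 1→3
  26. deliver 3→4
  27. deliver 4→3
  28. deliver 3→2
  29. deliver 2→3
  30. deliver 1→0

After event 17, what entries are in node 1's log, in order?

after 1 — timeout(2): n2:cand/t1/[-]
after 2 — deliver 2→1: n1:foll/t1/[-]
after 3 — deliver 1→2: ·
after 4 — deliver 2→0: n0:foll/t1/[-]
after 5 — deliver 0→2: n2:lead/t1/[-]
after 6 — deliver 2→4: n4:foll/t1/[-]
after 7 — deliver 4→2: ·
after 8 — propose(2,'r'): n2:lead/t1/[r]
after 9 — deliver 2→0: n0:foll/t1/[r]
after 10 — deliver 0→2: ·
after 11 — deliver 2→4: n4:foll/t1/[r]
after 12 — deliver 4→2: ·
after 13 — crash(4): n4:✗foll/t1/[r]
after 14 — deliver 4→1: ·
after 15 — deliver 2→0: ·
after 16 — propose(1,'r'): ·
after 17 — deliver 1→3: ·

empty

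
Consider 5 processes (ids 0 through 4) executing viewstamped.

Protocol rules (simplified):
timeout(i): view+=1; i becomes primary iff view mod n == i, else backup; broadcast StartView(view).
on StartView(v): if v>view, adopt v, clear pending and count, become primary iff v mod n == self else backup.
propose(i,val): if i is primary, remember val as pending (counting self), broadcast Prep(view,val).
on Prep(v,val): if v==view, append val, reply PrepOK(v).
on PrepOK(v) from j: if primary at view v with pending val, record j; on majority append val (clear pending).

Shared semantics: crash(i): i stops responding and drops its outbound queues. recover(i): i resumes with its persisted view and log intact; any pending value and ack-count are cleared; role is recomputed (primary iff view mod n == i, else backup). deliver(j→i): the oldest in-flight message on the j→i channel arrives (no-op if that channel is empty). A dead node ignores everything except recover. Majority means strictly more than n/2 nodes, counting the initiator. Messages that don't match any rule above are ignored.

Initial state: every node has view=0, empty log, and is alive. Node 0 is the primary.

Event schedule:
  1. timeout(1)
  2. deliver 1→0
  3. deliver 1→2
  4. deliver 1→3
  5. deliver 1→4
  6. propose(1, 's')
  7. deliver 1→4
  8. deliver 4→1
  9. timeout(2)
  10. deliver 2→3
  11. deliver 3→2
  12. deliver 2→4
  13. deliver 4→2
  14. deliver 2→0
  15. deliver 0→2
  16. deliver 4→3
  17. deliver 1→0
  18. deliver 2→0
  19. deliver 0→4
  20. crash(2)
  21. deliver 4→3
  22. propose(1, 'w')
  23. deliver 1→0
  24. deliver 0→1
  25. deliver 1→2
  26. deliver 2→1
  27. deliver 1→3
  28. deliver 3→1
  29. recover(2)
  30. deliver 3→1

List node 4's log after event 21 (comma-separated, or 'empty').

s

e1 timeout(1): 1[prim,v=1,-]
e2 deliver 1→0: 0[back,v=1,-]
e3 deliver 1→2: 2[back,v=1,-]
e4 deliver 1→3: 3[back,v=1,-]
e5 deliver 1→4: 4[back,v=1,-]
e6 propose(1,'s'): ·
e7 deliver 1→4: 4[back,v=1,s]
e8 deliver 4→1: ·
e9 timeout(2): 2[prim,v=2,-]
e10 deliver 2→3: 3[back,v=2,-]
e11 deliver 3→2: ·
e12 deliver 2→4: 4[back,v=2,s]
e13 deliver 4→2: ·
e14 deliver 2→0: 0[back,v=2,-]
e15 deliver 0→2: ·
e16 deliver 4→3: ·
e17 deliver 1→0: ·
e18 deliver 2→0: ·
e19 deliver 0→4: ·
e20 crash(2): 2[✗prim,v=2,-]
e21 deliver 4→3: ·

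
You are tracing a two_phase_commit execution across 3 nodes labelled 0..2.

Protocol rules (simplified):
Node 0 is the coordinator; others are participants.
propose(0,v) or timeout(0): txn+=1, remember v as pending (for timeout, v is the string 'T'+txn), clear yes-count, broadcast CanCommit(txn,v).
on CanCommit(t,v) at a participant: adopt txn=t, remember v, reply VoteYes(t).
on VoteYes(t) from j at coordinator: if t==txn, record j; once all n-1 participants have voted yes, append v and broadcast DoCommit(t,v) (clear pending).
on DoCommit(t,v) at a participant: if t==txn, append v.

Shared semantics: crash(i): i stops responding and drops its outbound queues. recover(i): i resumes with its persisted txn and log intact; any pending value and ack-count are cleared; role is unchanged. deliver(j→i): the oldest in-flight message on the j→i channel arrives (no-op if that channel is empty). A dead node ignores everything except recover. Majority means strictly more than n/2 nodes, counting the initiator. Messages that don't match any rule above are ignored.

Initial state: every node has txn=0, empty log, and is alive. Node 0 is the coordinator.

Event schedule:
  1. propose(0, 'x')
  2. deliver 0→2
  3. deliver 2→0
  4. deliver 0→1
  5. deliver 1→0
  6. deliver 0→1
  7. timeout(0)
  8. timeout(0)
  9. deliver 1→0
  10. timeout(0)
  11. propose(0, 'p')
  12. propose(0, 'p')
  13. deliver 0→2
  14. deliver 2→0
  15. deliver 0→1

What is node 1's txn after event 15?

1. propose(0,'x'):  <0:coor t1 ->
2. deliver 0→2:  <2:part t1 ->
3. deliver 2→0:  nop
4. deliver 0→1:  <1:part t1 ->
5. deliver 1→0:  <0:coor t1 x>
6. deliver 0→1:  <1:part t1 x>
7. timeout(0):  <0:coor t2 x>
8. timeout(0):  <0:coor t3 x>
9. deliver 1→0:  nop
10. timeout(0):  <0:coor t4 x>
11. propose(0,'p'):  <0:coor t5 x>
12. propose(0,'p'):  <0:coor t6 x>
13. deliver 0→2:  <2:part t1 x>
14. deliver 2→0:  nop
15. deliver 0→1:  <1:part t2 x>

2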